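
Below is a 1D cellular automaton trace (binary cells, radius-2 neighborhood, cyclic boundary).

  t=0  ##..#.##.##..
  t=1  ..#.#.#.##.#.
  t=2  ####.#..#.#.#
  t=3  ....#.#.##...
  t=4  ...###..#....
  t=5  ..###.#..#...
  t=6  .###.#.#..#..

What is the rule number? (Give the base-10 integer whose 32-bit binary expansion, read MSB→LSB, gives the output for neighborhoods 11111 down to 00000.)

239224748

  [31] ##### => .  t=2,i=1
  [30] ####. => .  t=2,i=2
  [29] ###.# => .  t=2,i=3
  [28] ###.. => .  t=4,i=5
  [27] ##.## => #  t=0,i=8
  [26] ##.#. => #  t=1,i=10
  [25] ##..# => #  t=0,i=2
  [24] ##... => .  t=3,i=10
  [23] #.### => .  t=2,i=12
  [22] #.##. => #  t=0,i=6
  [21] #.#.# => .  t=1,i=4
  [20] #.#.. => .  t=1,i=11
  [19] #..## => .  t=0,i=12
  [18] #..#. => .  t=0,i=3
  [17] #...# => #  t=1,i=0
  [16] #.... => .  t=3,i=11
  [15] .#### => .  t=2,i=0
  [14] .###. => #  t=4,i=4
  [13] .##.# => .  t=0,i=7
  [12] .##.. => .  t=0,i=1
  [11] .#.## => .  t=0,i=5
  [10] .#.#. => #  t=1,i=3
  [9] .#..# => #  t=2,i=6
  [8] .#... => #  t=1,i=12
  [7] ..### => #  t=4,i=3
  [6] ..##. => .  t=0,i=0
  [5] ..#.# => #  t=0,i=4
  [4] ..#.. => .  t=4,i=8
  [3] ...## => #  t=4,i=2
  [2] ...#. => #  t=1,i=1
  [1] ....# => .  t=3,i=2
  [0] ..... => .  t=3,i=0
  bits 00001110010000100100011110101100 = 239224748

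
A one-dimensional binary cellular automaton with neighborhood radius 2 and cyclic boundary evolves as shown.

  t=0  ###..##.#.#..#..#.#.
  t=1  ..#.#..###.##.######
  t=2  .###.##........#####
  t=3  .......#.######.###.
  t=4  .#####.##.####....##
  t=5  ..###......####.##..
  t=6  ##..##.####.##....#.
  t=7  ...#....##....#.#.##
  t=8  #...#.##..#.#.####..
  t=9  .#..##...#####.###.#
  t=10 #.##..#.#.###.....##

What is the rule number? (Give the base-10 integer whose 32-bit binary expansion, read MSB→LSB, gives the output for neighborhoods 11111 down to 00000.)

3576467243

  #####|#  b31=1 t=1,i=16
  ####.|#  b30=1 t=1,i=18
  ###.#|.  b29=0 t=1,i=9
  ###..|#  b28=1 t=0,i=2
  ##.##|.  b27=0 t=1,i=10
  ##.#.|#  b26=1 t=0,i=7
  ##..#|.  b25=0 t=0,i=3
  ##...|#  b24=1 t=2,i=7
  #.###|.  b23=0 t=0,i=0
  #.##.|.  b22=0 t=1,i=11
  #.#.#|#  b21=1 t=0,i=8
  #.#..|.  b20=0 t=0,i=10
  #..##|#  b19=1 t=0,i=4
  #..#.|#  b18=1 t=0,i=12
  #...#|.  b17=0 t=7,i=1
  #....|.  b16=0 t=2,i=8
  .####|#  b15=1 t=1,i=15
  .###.|.  b14=0 t=0,i=1
  .##.#|.  b13=0 t=0,i=6
  .##..|.  b12=0 t=2,i=6
  .#.##|#  b11=1 t=0,i=19
  .#.#.|#  b10=1 t=0,i=9
  .#..#|#  b9=1 t=0,i=11
  .#...|#  b8=1 t=7,i=4
  ..###|.  b7=0 t=1,i=7
  ..##.|.  b6=0 t=0,i=5
  ..#.#|#  b5=1 t=0,i=16
  ..#..|.  b4=0 t=0,i=13
  ...##|#  b3=1 t=2,i=14
  ...#.|.  b2=0 t=3,i=6
  ....#|#  b1=1 t=2,i=13
  .....|#  b0=1 t=2,i=9
  bits 11010101001011001000111100101011 = 3576467243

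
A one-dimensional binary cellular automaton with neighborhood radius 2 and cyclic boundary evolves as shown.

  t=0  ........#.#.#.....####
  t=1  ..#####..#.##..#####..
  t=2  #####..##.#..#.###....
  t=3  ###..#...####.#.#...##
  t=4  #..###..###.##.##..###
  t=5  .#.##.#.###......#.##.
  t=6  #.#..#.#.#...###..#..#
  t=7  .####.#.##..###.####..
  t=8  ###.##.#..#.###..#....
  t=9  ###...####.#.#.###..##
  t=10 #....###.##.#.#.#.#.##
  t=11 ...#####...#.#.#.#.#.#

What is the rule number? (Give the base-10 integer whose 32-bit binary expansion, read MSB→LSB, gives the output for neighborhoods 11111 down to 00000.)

  nb #####: next=#  (t=1,i=4, bit31=1)
  nb ####.: next=.  (t=0,i=20, bit30=0)
  nb ###.#: next=#  (t=3,i=12, bit29=1)
  nb ###..: next=.  (t=0,i=21, bit28=0)
  nb ##.##: next=.  (t=4,i=11, bit27=0)
  nb ##.#.: next=#  (t=2,i=9, bit26=1)
  nb ##..#: next=#  (t=1,i=7, bit25=1)
  nb ##...: next=.  (t=0,i=0, bit24=0)
  nb #.###: next=.  (t=2,i=15, bit23=0)
  nb #.##.: next=.  (t=1,i=11, bit22=0)
  nb #.#.#: next=.  (t=0,i=10, bit21=0)
  nb #.#..: next=#  (t=0,i=12, bit20=1)
  nb #..##: next=.  (t=1,i=14, bit19=0)
  nb #..#.: next=#  (t=1,i=8, bit18=1)
  nb #...#: next=.  (t=3,i=7, bit17=0)
  nb #....: next=.  (t=0,i=1, bit16=0)
  nb .####: next=#  (t=0,i=19, bit15=1)
  nb .###.: next=#  (t=2,i=16, bit14=1)
  nb .##.#: next=.  (t=2,i=8, bit13=0)
  nb .##..: next=.  (t=1,i=12, bit12=0)
  nb .#.##: next=#  (t=1,i=10, bit11=1)
  nb .#.#.: next=#  (t=0,i=9, bit10=1)
  nb .#..#: next=#  (t=2,i=11, bit9=1)
  nb .#...: next=.  (t=0,i=13, bit8=0)
  nb ..###: next=#  (t=0,i=18, bit7=1)
  nb ..##.: next=.  (t=2,i=7, bit6=0)
  nb ..#.#: next=.  (t=0,i=8, bit5=0)
  nb ..#..: next=#  (t=3,i=5, bit4=1)
  nb ...##: next=#  (t=0,i=17, bit3=1)
  nb ...#.: next=.  (t=0,i=7, bit2=0)
  nb ....#: next=#  (t=0,i=6, bit1=1)
  nb .....: next=#  (t=0,i=2, bit0=1)
  bits 10100110000101001100111010011011 = 2786381467

2786381467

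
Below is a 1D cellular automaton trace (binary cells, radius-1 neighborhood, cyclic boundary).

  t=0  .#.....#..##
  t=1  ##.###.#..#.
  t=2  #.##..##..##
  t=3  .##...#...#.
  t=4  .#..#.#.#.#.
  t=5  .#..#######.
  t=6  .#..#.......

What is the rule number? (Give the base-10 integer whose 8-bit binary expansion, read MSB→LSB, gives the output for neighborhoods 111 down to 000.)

45

  ###|.  b7=0 t=1,i=4
  ##.|.  b6=0 t=0,i=11
  #.#|#  b5=1 t=0,i=0
  #..|.  b4=0 t=0,i=2
  .##|#  b3=1 t=0,i=10
  .#.|#  b2=1 t=0,i=1
  ..#|.  b1=0 t=0,i=6
  ...|#  b0=1 t=0,i=3
  bits 00101101 = 45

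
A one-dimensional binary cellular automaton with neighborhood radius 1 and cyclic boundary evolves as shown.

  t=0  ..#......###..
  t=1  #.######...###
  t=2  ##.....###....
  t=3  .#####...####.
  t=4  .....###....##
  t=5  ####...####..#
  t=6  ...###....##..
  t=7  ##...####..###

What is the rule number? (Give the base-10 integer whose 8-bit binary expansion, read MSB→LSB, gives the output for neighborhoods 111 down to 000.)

117

  ###|.  b7=0 t=0,i=10
  ##.|#  b6=1 t=0,i=11
  #.#|#  b5=1 t=1,i=1
  #..|#  b4=1 t=0,i=3
  .##|.  b3=0 t=0,i=9
  .#.|#  b2=1 t=0,i=2
  ..#|.  b1=0 t=0,i=1
  ...|#  b0=1 t=0,i=0
  bits 01110101 = 117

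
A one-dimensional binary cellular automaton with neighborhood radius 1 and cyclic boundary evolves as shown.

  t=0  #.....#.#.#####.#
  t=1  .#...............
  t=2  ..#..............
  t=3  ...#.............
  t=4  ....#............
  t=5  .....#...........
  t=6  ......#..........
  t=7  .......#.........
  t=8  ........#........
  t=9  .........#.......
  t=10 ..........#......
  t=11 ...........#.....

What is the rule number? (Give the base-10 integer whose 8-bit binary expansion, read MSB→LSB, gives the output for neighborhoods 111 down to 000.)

16

  ###|.  b7=0 t=0,i=11
  ##.|.  b6=0 t=0,i=0
  #.#|.  b5=0 t=0,i=7
  #..|#  b4=1 t=0,i=1
  .##|.  b3=0 t=0,i=10
  .#.|.  b2=0 t=0,i=6
  ..#|.  b1=0 t=0,i=5
  ...|.  b0=0 t=0,i=2
  bits 00010000 = 16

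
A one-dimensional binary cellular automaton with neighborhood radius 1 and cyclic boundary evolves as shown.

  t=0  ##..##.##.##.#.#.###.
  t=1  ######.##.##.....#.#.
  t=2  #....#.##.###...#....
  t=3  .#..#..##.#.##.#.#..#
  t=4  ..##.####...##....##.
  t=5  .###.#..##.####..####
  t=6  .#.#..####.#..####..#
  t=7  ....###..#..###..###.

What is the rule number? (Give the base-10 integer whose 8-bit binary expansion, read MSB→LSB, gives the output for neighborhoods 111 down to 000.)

90

  [7] ### => .  t=0,i=18
  [6] ##. => #  t=0,i=1
  [5] #.# => .  t=0,i=6
  [4] #.. => #  t=0,i=2
  [3] .## => #  t=0,i=0
  [2] .#. => .  t=0,i=13
  [1] ..# => #  t=0,i=3
  [0] ... => .  t=1,i=13
  bits 01011010 = 90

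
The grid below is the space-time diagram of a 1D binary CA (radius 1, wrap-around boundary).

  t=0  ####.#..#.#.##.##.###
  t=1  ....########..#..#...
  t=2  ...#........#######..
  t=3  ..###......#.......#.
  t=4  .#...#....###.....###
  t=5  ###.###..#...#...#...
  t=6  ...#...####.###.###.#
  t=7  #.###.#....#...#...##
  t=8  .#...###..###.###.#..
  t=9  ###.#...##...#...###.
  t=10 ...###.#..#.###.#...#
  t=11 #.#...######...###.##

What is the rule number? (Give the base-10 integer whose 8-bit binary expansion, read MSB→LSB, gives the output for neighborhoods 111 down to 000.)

  nb ###: next=.  (t=0,i=0, bit7=0)
  nb ##.: next=.  (t=0,i=3, bit6=0)
  nb #.#: next=#  (t=0,i=4, bit5=1)
  nb #..: next=#  (t=0,i=6, bit4=1)
  nb .##: next=.  (t=0,i=12, bit3=0)
  nb .#.: next=#  (t=0,i=5, bit2=1)
  nb ..#: next=#  (t=0,i=7, bit1=1)
  nb ...: next=.  (t=1,i=0, bit0=0)
  bits 00110110 = 54

54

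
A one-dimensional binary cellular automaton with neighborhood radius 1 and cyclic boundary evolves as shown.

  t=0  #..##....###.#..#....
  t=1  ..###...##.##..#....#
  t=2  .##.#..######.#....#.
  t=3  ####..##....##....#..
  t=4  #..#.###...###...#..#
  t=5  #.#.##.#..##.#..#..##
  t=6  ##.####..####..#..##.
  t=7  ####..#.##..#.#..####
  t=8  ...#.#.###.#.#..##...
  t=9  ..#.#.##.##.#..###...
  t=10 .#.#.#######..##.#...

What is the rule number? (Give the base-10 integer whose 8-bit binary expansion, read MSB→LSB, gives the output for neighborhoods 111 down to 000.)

  ###|.  b7=0 t=0,i=10
  ##.|#  b6=1 t=0,i=4
  #.#|#  b5=1 t=0,i=12
  #..|.  b4=0 t=0,i=1
  .##|#  b3=1 t=0,i=3
  .#.|.  b2=0 t=0,i=0
  ..#|#  b1=1 t=0,i=2
  ...|.  b0=0 t=0,i=6
  bits 01101010 = 106

106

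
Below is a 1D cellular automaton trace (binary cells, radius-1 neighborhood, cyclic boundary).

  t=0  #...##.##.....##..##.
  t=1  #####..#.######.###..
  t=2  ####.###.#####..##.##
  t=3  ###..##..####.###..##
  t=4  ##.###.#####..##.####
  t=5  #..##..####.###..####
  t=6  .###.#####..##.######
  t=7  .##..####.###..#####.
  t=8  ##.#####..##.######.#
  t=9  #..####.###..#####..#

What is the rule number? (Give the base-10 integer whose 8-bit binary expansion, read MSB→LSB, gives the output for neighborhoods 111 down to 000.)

  nb ###: next=#  (t=1,i=1, bit7=1)
  nb ##.: next=.  (t=0,i=5, bit6=0)
  nb #.#: next=.  (t=0,i=6, bit5=0)
  nb #..: next=#  (t=0,i=1, bit4=1)
  nb .##: next=#  (t=0,i=4, bit3=1)
  nb .#.: next=#  (t=0,i=0, bit2=1)
  nb ..#: next=#  (t=0,i=3, bit1=1)
  nb ...: next=#  (t=0,i=2, bit0=1)
  bits 10011111 = 159

159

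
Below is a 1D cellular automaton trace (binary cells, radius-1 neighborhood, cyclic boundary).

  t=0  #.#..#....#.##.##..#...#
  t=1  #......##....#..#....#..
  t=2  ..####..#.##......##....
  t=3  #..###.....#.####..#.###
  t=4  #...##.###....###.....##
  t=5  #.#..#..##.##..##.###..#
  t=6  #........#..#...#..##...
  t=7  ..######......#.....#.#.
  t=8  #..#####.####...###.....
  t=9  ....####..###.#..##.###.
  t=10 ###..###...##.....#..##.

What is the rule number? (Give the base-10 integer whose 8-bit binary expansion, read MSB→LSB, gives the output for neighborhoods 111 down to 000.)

193

  nb ###: next=#  (t=2,i=3, bit7=1)
  nb ##.: next=#  (t=0,i=0, bit6=1)
  nb #.#: next=.  (t=0,i=1, bit5=0)
  nb #..: next=.  (t=0,i=3, bit4=0)
  nb .##: next=.  (t=0,i=12, bit3=0)
  nb .#.: next=.  (t=0,i=2, bit2=0)
  nb ..#: next=.  (t=0,i=4, bit1=0)
  nb ...: next=#  (t=0,i=7, bit0=1)
  bits 11000001 = 193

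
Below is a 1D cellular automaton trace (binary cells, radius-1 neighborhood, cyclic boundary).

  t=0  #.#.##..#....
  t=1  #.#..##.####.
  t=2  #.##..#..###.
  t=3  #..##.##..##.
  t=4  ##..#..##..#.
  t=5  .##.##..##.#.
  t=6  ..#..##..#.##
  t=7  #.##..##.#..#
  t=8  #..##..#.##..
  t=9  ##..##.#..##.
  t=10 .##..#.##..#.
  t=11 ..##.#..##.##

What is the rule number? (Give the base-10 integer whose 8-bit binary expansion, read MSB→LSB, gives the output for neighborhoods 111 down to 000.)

213

  [7] ### => #  t=1,i=9
  [6] ##. => #  t=0,i=5
  [5] #.# => .  t=0,i=1
  [4] #.. => #  t=0,i=6
  [3] .## => .  t=0,i=4
  [2] .#. => #  t=0,i=0
  [1] ..# => .  t=0,i=7
  [0] ... => #  t=0,i=10
  bits 11010101 = 213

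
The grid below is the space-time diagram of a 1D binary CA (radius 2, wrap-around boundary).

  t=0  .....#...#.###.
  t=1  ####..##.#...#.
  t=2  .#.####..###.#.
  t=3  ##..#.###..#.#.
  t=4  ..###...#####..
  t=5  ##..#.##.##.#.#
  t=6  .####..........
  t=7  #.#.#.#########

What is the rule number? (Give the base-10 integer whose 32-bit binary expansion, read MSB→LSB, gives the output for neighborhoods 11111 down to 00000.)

2988410219

  [31] ##### => #  t=4,i=10
  [30] ####. => .  t=1,i=2
  [29] ###.# => #  t=2,i=11
  [28] ###.. => #  t=0,i=13
  [27] ##.## => .  t=5,i=8
  [26] ##.#. => .  t=1,i=8
  [25] ##..# => #  t=1,i=4
  [24] ##... => .  t=0,i=14
  [23] #.### => .  t=0,i=11
  [22] #.##. => .  t=3,i=0
  [21] #.#.# => .  t=3,i=13
  [20] #.#.. => #  t=1,i=9
  [19] #..## => #  t=1,i=5
  [18] #..#. => #  t=2,i=0
  [17] #...# => #  t=0,i=7
  [16] #.... => #  t=0,i=0
  [15] .#### => #  t=1,i=1
  [14] .###. => .  t=0,i=12
  [13] .##.# => .  t=1,i=7
  [12] .##.. => .  t=3,i=1
  [11] .#.## => .  t=0,i=10
  [10] .#.#. => #  t=3,i=12
  [9] .#..# => .  t=2,i=14
  [8] .#... => #  t=0,i=6
  [7] ..### => .  t=2,i=9
  [6] ..##. => #  t=1,i=6
  [5] ..#.# => #  t=0,i=9
  [4] ..#.. => .  t=0,i=5
  [3] ...## => #  t=4,i=1
  [2] ...#. => .  t=0,i=4
  [1] ....# => #  t=0,i=3
  [0] ..... => #  t=0,i=1
  bits 10110010000111111000010101101011 = 2988410219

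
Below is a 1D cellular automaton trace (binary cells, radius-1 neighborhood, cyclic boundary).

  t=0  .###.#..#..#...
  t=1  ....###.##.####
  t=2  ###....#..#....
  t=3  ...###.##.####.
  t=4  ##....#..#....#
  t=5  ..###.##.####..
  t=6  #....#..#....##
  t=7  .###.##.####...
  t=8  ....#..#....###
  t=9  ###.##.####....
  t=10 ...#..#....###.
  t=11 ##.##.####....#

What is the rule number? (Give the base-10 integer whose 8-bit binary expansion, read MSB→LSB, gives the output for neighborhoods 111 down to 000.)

53

  [7] ### => .  t=0,i=2
  [6] ##. => .  t=0,i=3
  [5] #.# => #  t=0,i=4
  [4] #.. => #  t=0,i=6
  [3] .## => .  t=0,i=1
  [2] .#. => #  t=0,i=5
  [1] ..# => .  t=0,i=0
  [0] ... => #  t=0,i=13
  bits 00110101 = 53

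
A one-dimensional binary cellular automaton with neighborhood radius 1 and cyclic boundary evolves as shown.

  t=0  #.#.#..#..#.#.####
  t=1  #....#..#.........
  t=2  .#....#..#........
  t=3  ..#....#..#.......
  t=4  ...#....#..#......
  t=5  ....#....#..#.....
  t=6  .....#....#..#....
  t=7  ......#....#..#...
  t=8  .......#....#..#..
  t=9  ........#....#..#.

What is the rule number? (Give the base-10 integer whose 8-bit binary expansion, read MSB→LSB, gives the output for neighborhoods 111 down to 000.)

  [7] ### => .  t=0,i=15
  [6] ##. => #  t=0,i=0
  [5] #.# => .  t=0,i=1
  [4] #.. => #  t=0,i=5
  [3] .## => .  t=0,i=14
  [2] .#. => .  t=0,i=2
  [1] ..# => .  t=0,i=6
  [0] ... => .  t=1,i=2
  bits 01010000 = 80

80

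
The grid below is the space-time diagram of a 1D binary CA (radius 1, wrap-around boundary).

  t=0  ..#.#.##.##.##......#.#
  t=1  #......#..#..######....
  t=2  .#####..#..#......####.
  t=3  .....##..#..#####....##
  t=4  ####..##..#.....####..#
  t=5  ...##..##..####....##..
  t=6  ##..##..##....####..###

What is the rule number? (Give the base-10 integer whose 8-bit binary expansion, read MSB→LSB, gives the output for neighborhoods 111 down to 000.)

81

  [7] ### => .  t=1,i=14
  [6] ##. => #  t=0,i=7
  [5] #.# => .  t=0,i=3
  [4] #.. => #  t=0,i=0
  [3] .## => .  t=0,i=6
  [2] .#. => .  t=0,i=2
  [1] ..# => .  t=0,i=1
  [0] ... => #  t=0,i=15
  bits 01010001 = 81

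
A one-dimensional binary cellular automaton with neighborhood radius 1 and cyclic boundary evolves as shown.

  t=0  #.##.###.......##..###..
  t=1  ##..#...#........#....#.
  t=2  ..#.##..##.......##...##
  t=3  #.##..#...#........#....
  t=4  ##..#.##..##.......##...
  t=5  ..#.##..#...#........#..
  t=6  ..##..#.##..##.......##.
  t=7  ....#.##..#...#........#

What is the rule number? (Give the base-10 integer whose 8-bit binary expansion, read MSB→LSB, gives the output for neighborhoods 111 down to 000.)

  nb ###: next=.  (t=0,i=6, bit7=0)
  nb ##.: next=.  (t=0,i=3, bit6=0)
  nb #.#: next=#  (t=0,i=1, bit5=1)
  nb #..: next=#  (t=0,i=8, bit4=1)
  nb .##: next=.  (t=0,i=2, bit3=0)
  nb .#.: next=#  (t=0,i=0, bit2=1)
  nb ..#: next=.  (t=0,i=14, bit1=0)
  nb ...: next=.  (t=0,i=9, bit0=0)
  bits 00110100 = 52

52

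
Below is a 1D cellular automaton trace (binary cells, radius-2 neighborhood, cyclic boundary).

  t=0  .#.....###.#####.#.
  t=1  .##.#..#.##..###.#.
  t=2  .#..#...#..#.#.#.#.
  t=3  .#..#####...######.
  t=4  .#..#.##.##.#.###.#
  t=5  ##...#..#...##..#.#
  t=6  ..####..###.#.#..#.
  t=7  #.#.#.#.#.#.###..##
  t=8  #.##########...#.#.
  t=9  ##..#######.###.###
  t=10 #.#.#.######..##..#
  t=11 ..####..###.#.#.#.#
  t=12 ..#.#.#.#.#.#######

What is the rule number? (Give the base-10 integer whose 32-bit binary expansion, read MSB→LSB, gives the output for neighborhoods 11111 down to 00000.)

  #####|#  b31=1 t=0,i=13
  ####.|#  b30=1 t=0,i=14
  ###.#|#  b29=1 t=0,i=9
  ###..|.  b28=0 t=3,i=8
  ##.##|#  b27=1 t=0,i=10
  ##.#.|.  b26=0 t=0,i=16
  ##..#|#  b25=1 t=1,i=11
  ##...|#  b24=1 t=3,i=9
  #.###|.  b23=0 t=0,i=11
  #.##.|.  b22=0 t=1,i=9
  #.#.#|#  b21=1 t=2,i=13
  #.#..|#  b20=1 t=0,i=17
  #..##|.  b19=0 t=1,i=0
  #..#.|.  b18=0 t=0,i=0
  #...#|#  b17=1 t=2,i=6
  #....|.  b16=0 t=0,i=3
  .####|.  b15=0 t=0,i=12
  .###.|.  b14=0 t=0,i=8
  .##.#|.  b13=0 t=1,i=2
  .##..|.  b12=0 t=1,i=10
  .#.##|#  b11=1 t=1,i=8
  .#.#.|#  b10=1 t=2,i=12
  .#..#|.  b9=0 t=0,i=18
  .#...|#  b8=1 t=0,i=2
  ..###|#  b7=1 t=0,i=7
  ..##.|#  b6=1 t=1,i=1
  ..#.#|.  b5=0 t=1,i=7
  ..#..|#  b4=1 t=0,i=1
  ...##|.  b3=0 t=0,i=6
  ...#.|#  b2=1 t=2,i=7
  ....#|.  b1=0 t=0,i=5
  .....|#  b0=1 t=0,i=4
  bits 11101011001100100000110111010101 = 3945926101

3945926101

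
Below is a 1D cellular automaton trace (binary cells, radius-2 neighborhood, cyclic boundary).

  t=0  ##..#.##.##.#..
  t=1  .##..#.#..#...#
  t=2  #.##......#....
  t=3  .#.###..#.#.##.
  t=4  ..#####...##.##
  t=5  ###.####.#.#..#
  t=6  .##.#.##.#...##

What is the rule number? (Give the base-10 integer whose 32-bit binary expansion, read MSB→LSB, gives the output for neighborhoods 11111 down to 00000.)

  #####|#  b31=1 t=4,i=4
  ####.|#  b30=1 t=4,i=5
  ###.#|#  b29=1 t=5,i=2
  ###..|#  b28=1 t=3,i=5
  ##.##|.  b27=0 t=0,i=8
  ##.#.|.  b26=0 t=0,i=11
  ##..#|#  b25=1 t=0,i=2
  ##...|#  b24=1 t=2,i=4
  #.###|#  b23=1 t=3,i=3
  #.##.|.  b22=0 t=0,i=6
  #.#.#|#  b21=1 t=3,i=10
  #.#..|.  b20=0 t=0,i=12
  #..##|#  b19=1 t=0,i=14
  #..#.|.  b18=0 t=0,i=3
  #...#|.  b17=0 t=1,i=12
  #....|#  b16=1 t=2,i=5
  .####|.  b15=0 t=4,i=3
  .###.|#  b14=1 t=3,i=4
  .##.#|#  b13=1 t=0,i=7
  .##..|#  b12=1 t=0,i=1
  .#.##|#  b11=1 t=0,i=5
  .#.#.|.  b10=0 t=1,i=6
  .#..#|.  b9=0 t=0,i=13
  .#...|.  b8=0 t=1,i=11
  ..###|#  b7=1 t=4,i=2
  ..##.|.  b6=0 t=0,i=0
  ..#.#|.  b5=0 t=0,i=4
  ..#..|#  b4=1 t=1,i=10
  ...##|#  b3=1 t=4,i=9
  ...#.|.  b2=0 t=1,i=13
  ....#|#  b1=1 t=2,i=8
  .....|.  b0=0 t=2,i=6
  bits 11110011101010010111100010011010 = 4087969946

4087969946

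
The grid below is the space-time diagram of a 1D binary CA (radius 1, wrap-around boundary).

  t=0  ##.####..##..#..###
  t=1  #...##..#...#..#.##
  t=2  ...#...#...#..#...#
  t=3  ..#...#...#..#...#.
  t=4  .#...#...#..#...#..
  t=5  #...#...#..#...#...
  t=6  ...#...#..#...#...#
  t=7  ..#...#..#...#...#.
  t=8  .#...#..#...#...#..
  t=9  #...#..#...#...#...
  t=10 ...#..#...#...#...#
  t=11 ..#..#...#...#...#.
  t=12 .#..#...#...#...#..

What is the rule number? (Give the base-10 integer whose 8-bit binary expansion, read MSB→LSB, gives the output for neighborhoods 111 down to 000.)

130

  nb ###: next=#  (t=0,i=0, bit7=1)
  nb ##.: next=.  (t=0,i=1, bit6=0)
  nb #.#: next=.  (t=0,i=2, bit5=0)
  nb #..: next=.  (t=0,i=7, bit4=0)
  nb .##: next=.  (t=0,i=3, bit3=0)
  nb .#.: next=.  (t=0,i=13, bit2=0)
  nb ..#: next=#  (t=0,i=8, bit1=1)
  nb ...: next=.  (t=1,i=2, bit0=0)
  bits 10000010 = 130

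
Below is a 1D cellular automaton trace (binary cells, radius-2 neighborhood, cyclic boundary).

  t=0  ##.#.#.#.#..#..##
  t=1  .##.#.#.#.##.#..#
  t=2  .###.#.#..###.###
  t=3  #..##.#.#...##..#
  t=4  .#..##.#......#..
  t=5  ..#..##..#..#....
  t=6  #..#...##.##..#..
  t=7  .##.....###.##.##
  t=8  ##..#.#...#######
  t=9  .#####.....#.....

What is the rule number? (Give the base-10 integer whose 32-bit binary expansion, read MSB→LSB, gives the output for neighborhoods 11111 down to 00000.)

1044751906

  ##### -> .   bit 31 = 0  t=8,i=12
  ####. -> .   bit 30 = 0  t=0,i=0
  ###.# -> #   bit 29 = 1  t=0,i=1
  ###.. -> #   bit 28 = 1  t=8,i=1
  ##.## -> #   bit 27 = 1  t=2,i=0
  ##.#. -> #   bit 26 = 1  t=0,i=2
  ##..# -> #   bit 25 = 1  t=3,i=1
  ##... -> .   bit 24 = 0  t=7,i=3
  #.### -> .   bit 23 = 0  t=2,i=1
  #.##. -> #   bit 22 = 1  t=1,i=1
  #.#.# -> .   bit 21 = 0  t=0,i=3
  #.#.. -> .   bit 20 = 0  t=0,i=9
  #..## -> .   bit 19 = 0  t=0,i=14
  #..#. -> #   bit 18 = 1  t=0,i=11
  #...# -> .   bit 17 = 0  t=3,i=10
  #.... -> #   bit 16 = 1  t=4,i=9
  .#### -> #   bit 15 = 1  t=0,i=16
  .###. -> .   bit 14 = 0  t=2,i=2
  .##.# -> #   bit 13 = 1  t=1,i=2
  .##.. -> .   bit 12 = 0  t=3,i=0
  .#.## -> .   bit 11 = 0  t=1,i=0
  .#.#. -> #   bit 10 = 1  t=0,i=4
  .#..# -> #   bit 9 = 1  t=0,i=10
  .#... -> .   bit 8 = 0  t=3,i=9
  ..### -> .   bit 7 = 0  t=0,i=15
  ..##. -> .   bit 6 = 0  t=3,i=3
  ..#.# -> #   bit 5 = 1  t=1,i=16
  ..#.. -> .   bit 4 = 0  t=0,i=12
  ...## -> .   bit 3 = 0  t=3,i=11
  ...#. -> .   bit 2 = 0  t=4,i=0
  ....# -> #   bit 1 = 1  t=4,i=12
  ..... -> .   bit 0 = 0  t=4,i=10
  bits 00111110010001011010011000100010 = 1044751906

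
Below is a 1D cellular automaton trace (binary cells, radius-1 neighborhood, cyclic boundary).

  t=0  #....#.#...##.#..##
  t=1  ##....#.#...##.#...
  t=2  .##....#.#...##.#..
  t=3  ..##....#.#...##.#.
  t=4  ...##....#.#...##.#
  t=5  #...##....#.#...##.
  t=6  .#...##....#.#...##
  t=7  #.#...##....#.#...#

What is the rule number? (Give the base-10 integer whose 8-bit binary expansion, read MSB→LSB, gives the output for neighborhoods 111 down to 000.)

112

  nb ###: next=.  (t=0,i=18, bit7=0)
  nb ##.: next=#  (t=0,i=0, bit6=1)
  nb #.#: next=#  (t=0,i=6, bit5=1)
  nb #..: next=#  (t=0,i=1, bit4=1)
  nb .##: next=.  (t=0,i=11, bit3=0)
  nb .#.: next=.  (t=0,i=5, bit2=0)
  nb ..#: next=.  (t=0,i=4, bit1=0)
  nb ...: next=.  (t=0,i=2, bit0=0)
  bits 01110000 = 112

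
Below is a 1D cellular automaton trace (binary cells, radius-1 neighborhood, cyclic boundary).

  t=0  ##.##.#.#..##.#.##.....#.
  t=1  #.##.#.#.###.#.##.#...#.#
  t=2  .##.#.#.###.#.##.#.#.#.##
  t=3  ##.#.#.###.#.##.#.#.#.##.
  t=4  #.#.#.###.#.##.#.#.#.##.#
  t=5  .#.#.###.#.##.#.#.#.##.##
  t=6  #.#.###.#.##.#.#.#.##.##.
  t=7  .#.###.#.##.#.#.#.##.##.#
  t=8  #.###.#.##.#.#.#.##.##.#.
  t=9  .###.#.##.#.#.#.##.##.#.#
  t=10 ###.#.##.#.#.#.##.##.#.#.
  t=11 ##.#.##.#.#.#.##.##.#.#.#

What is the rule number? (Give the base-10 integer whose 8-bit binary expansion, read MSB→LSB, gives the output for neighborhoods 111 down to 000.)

  ###|#  b7=1 t=1,i=10
  ##.|.  b6=0 t=0,i=1
  #.#|#  b5=1 t=0,i=2
  #..|#  b4=1 t=0,i=9
  .##|#  b3=1 t=0,i=0
  .#.|.  b2=0 t=0,i=6
  ..#|#  b1=1 t=0,i=10
  ...|.  b0=0 t=0,i=19
  bits 10111010 = 186

186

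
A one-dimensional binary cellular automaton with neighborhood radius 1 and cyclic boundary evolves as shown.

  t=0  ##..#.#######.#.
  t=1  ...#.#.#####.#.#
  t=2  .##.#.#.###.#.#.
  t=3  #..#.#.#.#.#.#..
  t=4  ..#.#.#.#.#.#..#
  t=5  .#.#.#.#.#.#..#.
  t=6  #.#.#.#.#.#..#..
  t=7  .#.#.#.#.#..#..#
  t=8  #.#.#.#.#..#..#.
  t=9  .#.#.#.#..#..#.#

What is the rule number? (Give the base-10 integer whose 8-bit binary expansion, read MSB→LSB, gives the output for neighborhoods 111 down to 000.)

  ###|#  b7=1 t=0,i=7
  ##.|.  b6=0 t=0,i=1
  #.#|#  b5=1 t=0,i=5
  #..|.  b4=0 t=0,i=2
  .##|.  b3=0 t=0,i=0
  .#.|.  b2=0 t=0,i=4
  ..#|#  b1=1 t=0,i=3
  ...|#  b0=1 t=1,i=1
  bits 10100011 = 163

163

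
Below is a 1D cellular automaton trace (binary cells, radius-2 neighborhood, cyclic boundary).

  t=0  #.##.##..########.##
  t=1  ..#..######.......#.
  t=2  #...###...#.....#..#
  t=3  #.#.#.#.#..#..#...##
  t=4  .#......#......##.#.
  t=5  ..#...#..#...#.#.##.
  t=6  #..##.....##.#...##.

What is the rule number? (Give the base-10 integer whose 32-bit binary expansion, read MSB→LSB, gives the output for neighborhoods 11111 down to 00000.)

383422946

  ##### -> .   bit 31 = 0  t=0,i=11
  ####. -> .   bit 30 = 0  t=0,i=15
  ###.# -> .   bit 29 = 0  t=0,i=0
  ###.. -> #   bit 28 = 1  t=1,i=10
  ##.## -> .   bit 27 = 0  t=0,i=1
  ##.#. -> #   bit 26 = 1  t=3,i=1
  ##..# -> #   bit 25 = 1  t=0,i=7
  ##... -> .   bit 24 = 0  t=1,i=11
  #.### -> #   bit 23 = 1  t=0,i=18
  #.##. -> #   bit 22 = 1  t=0,i=2
  #.#.# -> .   bit 21 = 0  t=3,i=2
  #.#.. -> #   bit 20 = 1  t=3,i=8
  #..## -> #   bit 19 = 1  t=0,i=8
  #..#. -> .   bit 18 = 0  t=3,i=10
  #...# -> #   bit 17 = 1  t=1,i=0
  #.... -> .   bit 16 = 0  t=1,i=12
  .#### -> #   bit 15 = 1  t=0,i=10
  .###. -> .   bit 14 = 0  t=0,i=19
  .##.# -> .   bit 13 = 0  t=0,i=3
  .##.. -> #   bit 12 = 1  t=0,i=6
  .#.## -> .   bit 11 = 0  t=5,i=16
  .#.#. -> .   bit 10 = 0  t=3,i=3
  .#..# -> .   bit 9 = 0  t=1,i=3
  .#... -> #   bit 8 = 1  t=1,i=19
  ..### -> #   bit 7 = 1  t=0,i=9
  ..##. -> #   bit 6 = 1  t=2,i=19
  ..#.# -> #   bit 5 = 1  t=5,i=13
  ..#.. -> .   bit 4 = 0  t=1,i=2
  ...## -> .   bit 3 = 0  t=2,i=3
  ...#. -> .   bit 2 = 0  t=1,i=1
  ....# -> #   bit 1 = 1  t=1,i=16
  ..... -> .   bit 0 = 0  t=1,i=13
  bits 00010110110110101001000111100010 = 383422946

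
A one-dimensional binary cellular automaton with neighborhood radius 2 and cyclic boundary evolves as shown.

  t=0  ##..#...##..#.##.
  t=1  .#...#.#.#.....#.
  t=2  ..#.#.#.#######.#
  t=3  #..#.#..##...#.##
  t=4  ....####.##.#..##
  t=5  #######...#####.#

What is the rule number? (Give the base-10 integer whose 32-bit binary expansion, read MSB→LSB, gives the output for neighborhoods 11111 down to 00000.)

  [31] ##### => .  t=2,i=10
  [30] ####. => #  t=2,i=13
  [29] ###.# => .  t=2,i=14
  [28] ###.. => .  t=3,i=0
  [27] ##.## => .  t=0,i=16
  [26] ##.#. => #  t=2,i=15
  [25] ##..# => .  t=0,i=2
  [24] ##... => #  t=3,i=10
  [23] #.### => #  t=2,i=8
  [22] #.##. => .  t=0,i=0
  [21] #.#.# => .  t=1,i=7
  [20] #.#.. => #  t=1,i=9
  [19] #..## => #  t=3,i=7
  [18] #..#. => .  t=0,i=3
  [17] #...# => .  t=0,i=6
  [16] #.... => #  t=1,i=11
  [15] .#### => #  t=2,i=9
  [14] .###. => #  t=3,i=16
  [13] .##.# => #  t=0,i=15
  [12] .##.. => #  t=0,i=1
  [11] .#.## => .  t=0,i=13
  [10] .#.#. => #  t=1,i=6
  [9] .#..# => #  t=1,i=16
  [8] .#... => #  t=0,i=5
  [7] ..### => #  t=4,i=4
  [6] ..##. => .  t=0,i=8
  [5] ..#.# => .  t=0,i=12
  [4] ..#.. => .  t=0,i=4
  [3] ...## => #  t=0,i=7
  [2] ...#. => #  t=1,i=4
  [1] ....# => #  t=1,i=13
  [0] ..... => #  t=1,i=12
  bits 01000101100110011111011110001111 = 1167718287

1167718287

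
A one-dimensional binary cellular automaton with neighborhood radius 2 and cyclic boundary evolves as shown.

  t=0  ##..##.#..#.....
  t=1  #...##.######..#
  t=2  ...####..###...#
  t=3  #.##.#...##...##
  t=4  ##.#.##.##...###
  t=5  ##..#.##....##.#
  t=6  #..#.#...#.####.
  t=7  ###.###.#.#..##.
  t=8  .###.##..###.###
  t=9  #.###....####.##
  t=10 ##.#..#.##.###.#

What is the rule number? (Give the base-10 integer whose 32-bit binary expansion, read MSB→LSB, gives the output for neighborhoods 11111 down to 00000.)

  #####|#  b31=1 t=1,i=9
  ####.|#  b30=1 t=1,i=11
  ###.#|#  b29=1 t=3,i=0
  ###..|.  b28=0 t=1,i=12
  ##.##|#  b27=1 t=1,i=6
  ##.#.|.  b26=0 t=0,i=6
  ##..#|.  b25=0 t=0,i=2
  ##...|.  b24=0 t=1,i=1
  #.###|.  b23=0 t=1,i=7
  #.##.|.  b22=0 t=3,i=2
  #.#.#|.  b21=0 t=4,i=3
  #.#..|#  b20=1 t=0,i=7
  #..##|.  b19=0 t=0,i=3
  #..#.|#  b18=1 t=0,i=9
  #...#|.  b17=0 t=1,i=2
  #....|#  b16=1 t=0,i=12
  .####|.  b15=0 t=1,i=8
  .###.|#  b14=1 t=2,i=10
  .##.#|#  b13=1 t=0,i=5
  .##..|.  b12=0 t=0,i=1
  .#.##|#  b11=1 t=4,i=4
  .#.#.|#  b10=1 t=6,i=4
  .#..#|#  b9=1 t=0,i=8
  .#...|#  b8=1 t=0,i=11
  ..###|#  b7=1 t=2,i=3
  ..##.|#  b6=1 t=0,i=0
  ..#.#|.  b5=0 t=5,i=4
  ..#..|#  b4=1 t=0,i=10
  ...##|#  b3=1 t=0,i=15
  ...#.|#  b2=1 t=2,i=14
  ....#|.  b1=0 t=0,i=14
  .....|.  b0=0 t=0,i=13
  bits 11101000000101010110111111011100 = 3893719004

3893719004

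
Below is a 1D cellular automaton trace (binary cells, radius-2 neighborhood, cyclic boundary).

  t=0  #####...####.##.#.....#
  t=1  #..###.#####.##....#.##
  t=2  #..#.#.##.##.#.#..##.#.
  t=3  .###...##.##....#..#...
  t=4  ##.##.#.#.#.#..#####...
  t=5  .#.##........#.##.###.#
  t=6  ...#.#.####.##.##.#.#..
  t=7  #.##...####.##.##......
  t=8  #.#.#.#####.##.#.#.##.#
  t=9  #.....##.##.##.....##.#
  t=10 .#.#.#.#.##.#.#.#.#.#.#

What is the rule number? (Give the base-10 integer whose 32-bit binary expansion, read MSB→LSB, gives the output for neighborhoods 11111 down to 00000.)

  ##### -> .   bit 31 = 0  t=0,i=1
  ####. -> #   bit 30 = 1  t=0,i=3
  ###.# -> #   bit 29 = 1  t=0,i=11
  ###.. -> #   bit 28 = 1  t=0,i=4
  ##.## -> .   bit 27 = 0  t=0,i=12
  ##.#. -> .   bit 26 = 0  t=0,i=15
  ##..# -> .   bit 25 = 0  t=1,i=1
  ##... -> #   bit 24 = 1  t=0,i=5
  #.### -> #   bit 23 = 1  t=1,i=7
  #.##. -> #   bit 22 = 1  t=0,i=13
  #.#.# -> .   bit 21 = 0  t=2,i=5
  #.#.. -> .   bit 20 = 0  t=0,i=16
  #..## -> .   bit 19 = 0  t=1,i=2
  #..#. -> #   bit 18 = 1  t=2,i=2
  #...# -> .   bit 17 = 0  t=0,i=6
  #.... -> .   bit 16 = 0  t=0,i=18
  .#### -> #   bit 15 = 1  t=0,i=0
  .###. -> .   bit 14 = 0  t=1,i=4
  .##.# -> #   bit 13 = 1  t=0,i=14
  .##.. -> .   bit 12 = 0  t=1,i=14
  .#.## -> .   bit 11 = 0  t=1,i=20
  .#.#. -> .   bit 10 = 0  t=2,i=4
  .#..# -> #   bit 9 = 1  t=2,i=1
  .#... -> .   bit 8 = 0  t=0,i=17
  ..### -> #   bit 7 = 1  t=0,i=8
  ..##. -> .   bit 6 = 0  t=2,i=18
  ..#.# -> #   bit 5 = 1  t=1,i=19
  ..#.. -> #   bit 4 = 1  t=3,i=16
  ...## -> #   bit 3 = 1  t=0,i=7
  ...#. -> #   bit 2 = 1  t=1,i=18
  ....# -> .   bit 1 = 0  t=0,i=20
  ..... -> #   bit 0 = 1  t=0,i=19
  bits 01110001110001001010001010111101 = 1908712125

1908712125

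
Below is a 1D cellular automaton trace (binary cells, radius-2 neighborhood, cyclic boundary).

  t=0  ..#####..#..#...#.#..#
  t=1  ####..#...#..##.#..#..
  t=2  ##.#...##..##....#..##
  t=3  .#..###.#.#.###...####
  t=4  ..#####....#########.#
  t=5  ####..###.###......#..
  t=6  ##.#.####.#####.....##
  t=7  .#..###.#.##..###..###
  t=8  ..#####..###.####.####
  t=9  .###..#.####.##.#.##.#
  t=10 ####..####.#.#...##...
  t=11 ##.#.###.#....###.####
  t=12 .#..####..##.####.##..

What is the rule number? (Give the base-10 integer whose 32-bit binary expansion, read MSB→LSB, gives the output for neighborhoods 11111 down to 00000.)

835443624

  [31] ##### => .  t=0,i=4
  [30] ####. => .  t=0,i=5
  [29] ###.# => #  t=2,i=1
  [28] ###.. => #  t=0,i=6
  [27] ##.## => .  t=5,i=9
  [26] ##.#. => .  t=1,i=15
  [25] ##..# => .  t=0,i=7
  [24] ##... => #  t=2,i=13
  [23] #.### => #  t=3,i=12
  [22] #.##. => #  t=7,i=10
  [21] #.#.# => .  t=3,i=8
  [20] #.#.. => .  t=0,i=18
  [19] #..## => #  t=0,i=1
  [18] #..#. => .  t=0,i=8
  [17] #...# => #  t=0,i=14
  [16] #.... => #  t=2,i=14
  [15] .#### => #  t=0,i=3
  [14] .###. => #  t=3,i=5
  [13] .##.# => .  t=1,i=14
  [12] .##.. => #  t=2,i=8
  [11] .#.## => #  t=3,i=11
  [10] .#.#. => .  t=0,i=17
  [9] .#..# => #  t=0,i=0
  [8] .#... => #  t=0,i=13
  [7] ..### => #  t=0,i=2
  [6] ..##. => .  t=1,i=13
  [5] ..#.# => #  t=0,i=16
  [4] ..#.. => .  t=0,i=9
  [3] ...## => #  t=2,i=6
  [2] ...#. => .  t=0,i=15
  [1] ....# => .  t=2,i=15
  [0] ..... => .  t=5,i=15
  bits 00110001110010111101101110101000 = 835443624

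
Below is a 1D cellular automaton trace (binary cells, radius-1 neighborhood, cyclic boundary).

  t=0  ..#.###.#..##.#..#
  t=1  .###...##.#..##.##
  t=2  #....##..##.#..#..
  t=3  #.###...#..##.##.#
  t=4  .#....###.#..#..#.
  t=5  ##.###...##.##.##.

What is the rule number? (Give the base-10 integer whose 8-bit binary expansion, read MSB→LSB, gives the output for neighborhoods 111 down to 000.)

39

  nb ###: next=.  (t=0,i=5, bit7=0)
  nb ##.: next=.  (t=0,i=6, bit6=0)
  nb #.#: next=#  (t=0,i=3, bit5=1)
  nb #..: next=.  (t=0,i=0, bit4=0)
  nb .##: next=.  (t=0,i=4, bit3=0)
  nb .#.: next=#  (t=0,i=2, bit2=1)
  nb ..#: next=#  (t=0,i=1, bit1=1)
  nb ...: next=#  (t=1,i=5, bit0=1)
  bits 00100111 = 39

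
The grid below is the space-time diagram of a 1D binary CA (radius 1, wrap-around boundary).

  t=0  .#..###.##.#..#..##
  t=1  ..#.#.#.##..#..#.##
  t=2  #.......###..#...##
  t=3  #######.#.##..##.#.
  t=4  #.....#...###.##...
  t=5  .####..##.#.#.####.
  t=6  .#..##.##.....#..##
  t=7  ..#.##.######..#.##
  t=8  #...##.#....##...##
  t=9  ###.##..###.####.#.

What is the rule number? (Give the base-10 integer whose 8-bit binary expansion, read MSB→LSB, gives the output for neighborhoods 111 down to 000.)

  ###|.  b7=0 t=0,i=5
  ##.|#  b6=1 t=0,i=6
  #.#|.  b5=0 t=0,i=0
  #..|#  b4=1 t=0,i=2
  .##|#  b3=1 t=0,i=4
  .#.|.  b2=0 t=0,i=1
  ..#|.  b1=0 t=0,i=3
  ...|#  b0=1 t=2,i=2
  bits 01011001 = 89

89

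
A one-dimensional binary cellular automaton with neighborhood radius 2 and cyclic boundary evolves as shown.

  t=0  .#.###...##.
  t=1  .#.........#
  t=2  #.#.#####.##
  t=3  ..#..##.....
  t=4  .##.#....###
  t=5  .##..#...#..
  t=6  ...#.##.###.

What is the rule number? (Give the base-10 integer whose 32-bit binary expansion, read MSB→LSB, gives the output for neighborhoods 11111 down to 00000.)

2187896245

  nb #####: next=#  (t=2,i=6, bit31=1)
  nb ####.: next=.  (t=2,i=7, bit30=0)
  nb ###.#: next=.  (t=2,i=0, bit29=0)
  nb ###..: next=.  (t=0,i=5, bit28=0)
  nb ##.##: next=.  (t=2,i=9, bit27=0)
  nb ##.#.: next=.  (t=2,i=1, bit26=0)
  nb ##..#: next=#  (t=0,i=11, bit25=1)
  nb ##...: next=.  (t=0,i=6, bit24=0)
  nb #.###: next=.  (t=0,i=3, bit23=0)
  nb #.##.: next=#  (t=4,i=1, bit22=1)
  nb #.#.#: next=#  (t=2,i=2, bit21=1)
  nb #.#..: next=.  (t=1,i=1, bit20=0)
  nb #..##: next=#  (t=3,i=4, bit19=1)
  nb #..#.: next=.  (t=0,i=0, bit18=0)
  nb #...#: next=.  (t=0,i=7, bit17=0)
  nb #....: next=.  (t=1,i=3, bit16=0)
  nb .####: next=#  (t=2,i=5, bit15=1)
  nb .###.: next=.  (t=0,i=4, bit14=0)
  nb .##.#: next=#  (t=4,i=2, bit13=1)
  nb .##..: next=.  (t=0,i=10, bit12=0)
  nb .#.##: next=.  (t=0,i=2, bit11=0)
  nb .#.#.: next=#  (t=1,i=0, bit10=1)
  nb .#..#: next=.  (t=3,i=3, bit9=0)
  nb .#...: next=#  (t=1,i=2, bit8=1)
  nb ..###: next=#  (t=4,i=9, bit7=1)
  nb ..##.: next=.  (t=0,i=9, bit6=0)
  nb ..#.#: next=#  (t=0,i=1, bit5=1)
  nb ..#..: next=#  (t=3,i=2, bit4=1)
  nb ...##: next=.  (t=0,i=8, bit3=0)
  nb ...#.: next=#  (t=1,i=10, bit2=1)
  nb ....#: next=.  (t=1,i=9, bit1=0)
  nb .....: next=#  (t=1,i=4, bit0=1)
  bits 10000010011010001010010110110101 = 2187896245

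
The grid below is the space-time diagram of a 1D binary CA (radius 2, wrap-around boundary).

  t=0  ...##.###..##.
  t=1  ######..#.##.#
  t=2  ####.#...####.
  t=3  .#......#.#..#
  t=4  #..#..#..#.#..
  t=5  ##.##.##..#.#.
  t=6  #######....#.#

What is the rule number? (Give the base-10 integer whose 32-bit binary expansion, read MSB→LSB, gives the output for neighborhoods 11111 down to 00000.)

2571742810

  [31] ##### => #  t=1,i=1
  [30] ####. => .  t=1,i=4
  [29] ###.# => .  t=2,i=3
  [28] ###.. => #  t=0,i=8
  [27] ##.## => #  t=0,i=5
  [26] ##.#. => .  t=2,i=4
  [25] ##..# => .  t=0,i=9
  [24] ##... => #  t=0,i=13
  [23] #.### => .  t=0,i=6
  [22] #.##. => #  t=1,i=10
  [21] #.#.# => .  t=5,i=12
  [20] #.#.. => .  t=2,i=5
  [19] #..## => #  t=0,i=10
  [18] #..#. => .  t=1,i=7
  [17] #...# => .  t=2,i=7
  [16] #.... => #  t=0,i=0
  [15] .#### => #  t=1,i=0
  [14] .###. => .  t=0,i=7
  [13] .##.# => #  t=0,i=4
  [12] .##.. => .  t=0,i=12
  [11] .#.## => #  t=1,i=9
  [10] .#.#. => #  t=3,i=0
  [9] .#..# => #  t=3,i=11
  [8] .#... => .  t=2,i=6
  [7] ..### => .  t=2,i=9
  [6] ..##. => #  t=0,i=3
  [5] ..#.# => .  t=1,i=8
  [4] ..#.. => #  t=4,i=0
  [3] ...## => #  t=0,i=2
  [2] ...#. => .  t=3,i=7
  [1] ....# => #  t=0,i=1
  [0] ..... => .  t=3,i=4
  bits 10011001010010011010111001011010 = 2571742810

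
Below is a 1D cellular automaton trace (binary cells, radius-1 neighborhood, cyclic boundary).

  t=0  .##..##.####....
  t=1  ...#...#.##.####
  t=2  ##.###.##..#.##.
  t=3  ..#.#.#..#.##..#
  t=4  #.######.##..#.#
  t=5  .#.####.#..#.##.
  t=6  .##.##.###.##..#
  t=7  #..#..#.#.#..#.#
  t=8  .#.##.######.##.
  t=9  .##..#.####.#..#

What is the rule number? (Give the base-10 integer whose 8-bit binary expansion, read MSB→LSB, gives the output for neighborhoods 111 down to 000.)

  [7] ### => #  t=0,i=9
  [6] ##. => .  t=0,i=2
  [5] #.# => #  t=0,i=7
  [4] #.. => #  t=0,i=3
  [3] .## => .  t=0,i=1
  [2] .#. => #  t=1,i=3
  [1] ..# => .  t=0,i=0
  [0] ... => #  t=0,i=13
  bits 10110101 = 181

181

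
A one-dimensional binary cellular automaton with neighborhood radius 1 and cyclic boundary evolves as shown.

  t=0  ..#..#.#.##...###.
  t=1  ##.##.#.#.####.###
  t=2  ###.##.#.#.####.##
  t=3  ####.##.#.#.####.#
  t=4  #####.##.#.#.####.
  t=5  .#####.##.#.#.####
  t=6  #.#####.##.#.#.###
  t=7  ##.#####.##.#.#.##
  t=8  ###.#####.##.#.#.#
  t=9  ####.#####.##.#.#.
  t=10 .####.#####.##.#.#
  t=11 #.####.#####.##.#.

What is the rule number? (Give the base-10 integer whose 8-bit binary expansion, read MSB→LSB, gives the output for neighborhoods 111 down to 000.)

  nb ###: next=#  (t=0,i=15, bit7=1)
  nb ##.: next=#  (t=0,i=10, bit6=1)
  nb #.#: next=#  (t=0,i=6, bit5=1)
  nb #..: next=#  (t=0,i=3, bit4=1)
  nb .##: next=.  (t=0,i=9, bit3=0)
  nb .#.: next=.  (t=0,i=2, bit2=0)
  nb ..#: next=#  (t=0,i=1, bit1=1)
  nb ...: next=#  (t=0,i=0, bit0=1)
  bits 11110011 = 243

243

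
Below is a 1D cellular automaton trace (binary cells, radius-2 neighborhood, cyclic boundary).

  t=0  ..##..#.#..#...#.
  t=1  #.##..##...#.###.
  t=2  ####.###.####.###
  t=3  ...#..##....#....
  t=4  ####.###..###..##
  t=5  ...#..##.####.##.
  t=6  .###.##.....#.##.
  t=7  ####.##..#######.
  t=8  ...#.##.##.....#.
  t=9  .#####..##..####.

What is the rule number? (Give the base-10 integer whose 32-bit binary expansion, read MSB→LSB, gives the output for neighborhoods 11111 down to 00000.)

  [31] ##### => .  t=2,i=0
  [30] ####. => .  t=2,i=2
  [29] ###.# => #  t=1,i=15
  [28] ###.. => #  t=4,i=7
  [27] ##.## => .  t=2,i=4
  [26] ##.#. => #  t=1,i=16
  [25] ##..# => .  t=0,i=4
  [24] ##... => .  t=1,i=8
  [23] #.### => .  t=1,i=13
  [22] #.##. => #  t=1,i=2
  [21] #.#.# => #  t=1,i=0
  [20] #.#.. => .  t=0,i=8
  [19] #..## => #  t=1,i=5
  [18] #..#. => .  t=0,i=5
  [17] #...# => #  t=0,i=0
  [16] #.... => .  t=3,i=9
  [15] .#### => .  t=2,i=10
  [14] .###. => #  t=1,i=14
  [13] .##.# => .  t=5,i=7
  [12] .##.. => #  t=0,i=3
  [11] .#.## => #  t=1,i=1
  [10] .#.#. => #  t=0,i=7
  [9] .#..# => .  t=0,i=9
  [8] .#... => .  t=0,i=12
  [7] ..### => #  t=4,i=10
  [6] ..##. => #  t=0,i=2
  [5] ..#.# => #  t=0,i=6
  [4] ..#.. => #  t=0,i=11
  [3] ...## => .  t=0,i=1
  [2] ...#. => #  t=0,i=14
  [1] ....# => #  t=3,i=1
  [0] ..... => #  t=3,i=0
  bits 00110100011010100101110011110111 = 879385847

879385847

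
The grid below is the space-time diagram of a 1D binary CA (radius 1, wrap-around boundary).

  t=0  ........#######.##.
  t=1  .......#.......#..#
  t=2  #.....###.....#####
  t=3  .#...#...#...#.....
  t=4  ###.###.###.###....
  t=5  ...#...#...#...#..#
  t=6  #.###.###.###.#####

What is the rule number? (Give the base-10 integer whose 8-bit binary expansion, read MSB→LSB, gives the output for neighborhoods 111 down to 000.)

  [7] ### => .  t=0,i=9
  [6] ##. => .  t=0,i=14
  [5] #.# => #  t=0,i=15
  [4] #.. => #  t=0,i=18
  [3] .## => .  t=0,i=8
  [2] .#. => #  t=1,i=7
  [1] ..# => #  t=0,i=7
  [0] ... => .  t=0,i=0
  bits 00110110 = 54

54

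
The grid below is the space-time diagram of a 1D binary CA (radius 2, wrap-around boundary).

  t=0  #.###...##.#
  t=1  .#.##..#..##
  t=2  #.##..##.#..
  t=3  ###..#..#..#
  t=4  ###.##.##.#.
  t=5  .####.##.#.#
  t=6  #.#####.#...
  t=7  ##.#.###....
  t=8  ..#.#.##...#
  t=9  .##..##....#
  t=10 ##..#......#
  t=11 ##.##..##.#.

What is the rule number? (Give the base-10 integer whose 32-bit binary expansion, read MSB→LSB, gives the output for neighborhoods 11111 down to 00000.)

2085406777

  #####|.  b31=0 t=6,i=4
  ####.|#  b30=1 t=3,i=1
  ###.#|#  b29=1 t=4,i=2
  ###..|#  b28=1 t=0,i=4
  ##.##|#  b27=1 t=0,i=1
  ##.#.|#  b26=1 t=1,i=0
  ##..#|.  b25=0 t=1,i=5
  ##...|.  b24=0 t=0,i=5
  #.###|.  b23=0 t=0,i=2
  #.##.|#  b22=1 t=0,i=11
  #.#.#|.  b21=0 t=1,i=1
  #.#..|.  b20=0 t=2,i=9
  #..##|#  b19=1 t=1,i=9
  #..#.|#  b18=1 t=1,i=6
  #...#|.  b17=0 t=0,i=6
  #....|.  b16=0 t=7,i=9
  .####|#  b15=1 t=3,i=0
  .###.|#  b14=1 t=0,i=3
  .##.#|.  b13=0 t=0,i=0
  .##..|.  b12=0 t=1,i=4
  .#.##|#  b11=1 t=1,i=2
  .#.#.|.  b10=0 t=5,i=10
  .#..#|.  b9=0 t=1,i=8
  .#...|.  b8=0 t=6,i=9
  ..###|.  b7=0 t=3,i=11
  ..##.|.  b6=0 t=0,i=8
  ..#.#|#  b5=1 t=2,i=0
  ..#..|#  b4=1 t=1,i=7
  ...##|#  b3=1 t=0,i=7
  ...#.|.  b2=0 t=6,i=11
  ....#|.  b1=0 t=7,i=10
  .....|#  b0=1 t=10,i=7
  bits 01111100010011001100100000111001 = 2085406777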